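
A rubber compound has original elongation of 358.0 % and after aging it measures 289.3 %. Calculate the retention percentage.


Retention = aged / original * 100
= 289.3 / 358.0 * 100
= 80.8%

80.8%


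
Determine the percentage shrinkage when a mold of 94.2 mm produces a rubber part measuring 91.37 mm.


Shrinkage = (mold - part) / mold * 100
= (94.2 - 91.37) / 94.2 * 100
= 2.83 / 94.2 * 100
= 3.0%

3.0%


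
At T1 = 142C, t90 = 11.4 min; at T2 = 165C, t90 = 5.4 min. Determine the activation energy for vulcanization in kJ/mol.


T1 = 415.15 K, T2 = 438.15 K
1/T1 - 1/T2 = 1.2644e-04
ln(t1/t2) = ln(11.4/5.4) = 0.7472
Ea = 8.314 * 0.7472 / 1.2644e-04 = 49130.9630 J/mol
Ea = 49.13 kJ/mol

49.13 kJ/mol


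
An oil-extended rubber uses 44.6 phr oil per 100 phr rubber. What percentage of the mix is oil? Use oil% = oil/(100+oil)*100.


Oil % = oil / (100 + oil) * 100
= 44.6 / (100 + 44.6) * 100
= 44.6 / 144.6 * 100
= 30.84%

30.84%


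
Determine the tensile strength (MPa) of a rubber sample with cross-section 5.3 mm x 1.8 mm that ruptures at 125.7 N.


Area = width * thickness = 5.3 * 1.8 = 9.54 mm^2
TS = force / area = 125.7 / 9.54 = 13.18 MPa

13.18 MPa


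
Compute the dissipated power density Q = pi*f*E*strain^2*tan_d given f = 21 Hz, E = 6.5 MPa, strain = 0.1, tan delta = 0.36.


Q = pi * f * E * strain^2 * tan_d
= pi * 21 * 6.5 * 0.1^2 * 0.36
= pi * 21 * 6.5 * 0.0100 * 0.36
= 1.5438

Q = 1.5438


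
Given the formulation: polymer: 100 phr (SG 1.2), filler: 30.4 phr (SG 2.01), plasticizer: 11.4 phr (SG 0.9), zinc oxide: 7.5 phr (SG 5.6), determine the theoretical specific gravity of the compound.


Sum of weights = 149.3
Volume contributions:
  polymer: 100/1.2 = 83.3333
  filler: 30.4/2.01 = 15.1244
  plasticizer: 11.4/0.9 = 12.6667
  zinc oxide: 7.5/5.6 = 1.3393
Sum of volumes = 112.4637
SG = 149.3 / 112.4637 = 1.328

SG = 1.328


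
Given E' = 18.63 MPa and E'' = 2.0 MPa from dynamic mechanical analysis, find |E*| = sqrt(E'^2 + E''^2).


|E*| = sqrt(E'^2 + E''^2)
= sqrt(18.63^2 + 2.0^2)
= sqrt(347.0769 + 4.0000)
= 18.737 MPa

18.737 MPa


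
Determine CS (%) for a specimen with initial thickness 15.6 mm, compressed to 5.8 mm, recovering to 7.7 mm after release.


CS = (t0 - recovered) / (t0 - ts) * 100
= (15.6 - 7.7) / (15.6 - 5.8) * 100
= 7.9 / 9.8 * 100
= 80.6%

80.6%


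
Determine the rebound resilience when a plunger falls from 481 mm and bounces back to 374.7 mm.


Resilience = h_rebound / h_drop * 100
= 374.7 / 481 * 100
= 77.9%

77.9%


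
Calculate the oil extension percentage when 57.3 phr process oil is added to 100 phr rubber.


Oil % = oil / (100 + oil) * 100
= 57.3 / (100 + 57.3) * 100
= 57.3 / 157.3 * 100
= 36.43%

36.43%


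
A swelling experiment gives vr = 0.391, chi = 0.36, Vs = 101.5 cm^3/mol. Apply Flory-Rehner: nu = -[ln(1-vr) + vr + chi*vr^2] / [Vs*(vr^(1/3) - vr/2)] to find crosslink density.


ln(1 - vr) = ln(1 - 0.391) = -0.4959
Numerator = -((-0.4959) + 0.391 + 0.36 * 0.391^2) = 0.0499
Denominator = 101.5 * (0.391^(1/3) - 0.391/2) = 54.3774
nu = 0.0499 / 54.3774 = 9.1766e-04 mol/cm^3

9.1766e-04 mol/cm^3


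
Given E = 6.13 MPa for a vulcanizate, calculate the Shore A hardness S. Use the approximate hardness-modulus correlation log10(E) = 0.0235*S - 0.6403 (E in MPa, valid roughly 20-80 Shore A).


log10(E) = 0.0235*S - 0.6403  =>  S = (log10(E) + 0.6403) / 0.0235
log10(6.13) = 0.787460
S = (0.787460 + 0.6403) / 0.0235 = 1.427760 / 0.0235
S = 60.8

Shore A = 60.8


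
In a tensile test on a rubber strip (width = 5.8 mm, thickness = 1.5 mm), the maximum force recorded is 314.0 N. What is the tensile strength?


Area = width * thickness = 5.8 * 1.5 = 8.7 mm^2
TS = force / area = 314.0 / 8.7 = 36.09 MPa

36.09 MPa


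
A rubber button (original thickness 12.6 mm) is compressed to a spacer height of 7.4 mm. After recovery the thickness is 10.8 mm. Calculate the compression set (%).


CS = (t0 - recovered) / (t0 - ts) * 100
= (12.6 - 10.8) / (12.6 - 7.4) * 100
= 1.8 / 5.2 * 100
= 34.6%

34.6%


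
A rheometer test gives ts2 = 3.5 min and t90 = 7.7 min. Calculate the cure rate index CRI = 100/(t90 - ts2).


CRI = 100 / (t90 - ts2)
= 100 / (7.7 - 3.5)
= 100 / 4.2
= 23.81 min^-1

23.81 min^-1


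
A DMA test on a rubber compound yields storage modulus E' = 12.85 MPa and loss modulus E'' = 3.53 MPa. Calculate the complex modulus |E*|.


|E*| = sqrt(E'^2 + E''^2)
= sqrt(12.85^2 + 3.53^2)
= sqrt(165.1225 + 12.4609)
= 13.326 MPa

13.326 MPa


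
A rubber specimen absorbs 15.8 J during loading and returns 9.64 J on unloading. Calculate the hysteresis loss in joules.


Hysteresis loss = loading - unloading
= 15.8 - 9.64
= 6.16 J

6.16 J


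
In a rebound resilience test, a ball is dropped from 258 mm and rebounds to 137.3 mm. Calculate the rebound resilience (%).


Resilience = h_rebound / h_drop * 100
= 137.3 / 258 * 100
= 53.2%

53.2%


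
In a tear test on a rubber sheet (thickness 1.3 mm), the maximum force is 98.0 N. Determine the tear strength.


Tear strength = force / thickness
= 98.0 / 1.3
= 75.38 N/mm

75.38 N/mm


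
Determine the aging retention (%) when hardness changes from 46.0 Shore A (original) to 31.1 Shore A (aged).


Retention = aged / original * 100
= 31.1 / 46.0 * 100
= 67.6%

67.6%


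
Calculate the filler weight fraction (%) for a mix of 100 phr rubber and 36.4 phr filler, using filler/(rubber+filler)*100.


Filler % = filler / (rubber + filler) * 100
= 36.4 / (100 + 36.4) * 100
= 36.4 / 136.4 * 100
= 26.69%

26.69%


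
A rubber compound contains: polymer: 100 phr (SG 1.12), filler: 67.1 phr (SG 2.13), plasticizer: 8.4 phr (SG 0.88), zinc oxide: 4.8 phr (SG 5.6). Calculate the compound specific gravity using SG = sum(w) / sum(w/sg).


Sum of weights = 180.3
Volume contributions:
  polymer: 100/1.12 = 89.2857
  filler: 67.1/2.13 = 31.5023
  plasticizer: 8.4/0.88 = 9.5455
  zinc oxide: 4.8/5.6 = 0.8571
Sum of volumes = 131.1907
SG = 180.3 / 131.1907 = 1.374

SG = 1.374


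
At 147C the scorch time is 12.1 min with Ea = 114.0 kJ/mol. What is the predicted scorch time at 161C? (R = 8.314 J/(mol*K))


Convert temperatures: T1 = 147 + 273.15 = 420.15 K, T2 = 161 + 273.15 = 434.15 K
ts2_new = 12.1 * exp(114000 / 8.314 * (1/434.15 - 1/420.15))
1/T2 - 1/T1 = -7.6751e-05
ts2_new = 4.22 min

4.22 min


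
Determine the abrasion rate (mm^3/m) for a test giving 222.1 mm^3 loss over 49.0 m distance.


Rate = volume_loss / distance
= 222.1 / 49.0
= 4.533 mm^3/m

4.533 mm^3/m


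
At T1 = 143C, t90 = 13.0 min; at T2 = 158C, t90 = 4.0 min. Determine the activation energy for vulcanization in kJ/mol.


T1 = 416.15 K, T2 = 431.15 K
1/T1 - 1/T2 = 8.3601e-05
ln(t1/t2) = ln(13.0/4.0) = 1.1787
Ea = 8.314 * 1.1787 / 8.3601e-05 = 117215.1512 J/mol
Ea = 117.22 kJ/mol

117.22 kJ/mol


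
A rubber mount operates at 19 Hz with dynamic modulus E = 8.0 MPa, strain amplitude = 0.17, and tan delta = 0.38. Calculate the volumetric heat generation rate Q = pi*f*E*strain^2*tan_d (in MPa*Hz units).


Q = pi * f * E * strain^2 * tan_d
= pi * 19 * 8.0 * 0.17^2 * 0.38
= pi * 19 * 8.0 * 0.0289 * 0.38
= 5.2441

Q = 5.2441


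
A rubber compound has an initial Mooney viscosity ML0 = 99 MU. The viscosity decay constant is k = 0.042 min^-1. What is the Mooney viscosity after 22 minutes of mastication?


ML = ML0 * exp(-k * t)
ML = 99 * exp(-0.042 * 22)
ML = 99 * 0.3969
ML = 39.3 MU

39.3 MU


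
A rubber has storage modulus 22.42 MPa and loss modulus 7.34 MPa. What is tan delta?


tan delta = E'' / E'
= 7.34 / 22.42
= 0.3274

tan delta = 0.3274


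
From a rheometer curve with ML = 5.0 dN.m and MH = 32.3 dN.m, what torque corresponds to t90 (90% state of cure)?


M90 = ML + 0.9 * (MH - ML)
M90 = 5.0 + 0.9 * (32.3 - 5.0)
M90 = 5.0 + 0.9 * 27.3
M90 = 29.57 dN.m

29.57 dN.m


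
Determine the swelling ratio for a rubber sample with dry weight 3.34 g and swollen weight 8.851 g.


Q = W_swollen / W_dry
Q = 8.851 / 3.34
Q = 2.65

Q = 2.65


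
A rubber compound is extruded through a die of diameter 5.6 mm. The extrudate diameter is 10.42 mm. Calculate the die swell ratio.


Die swell ratio = D_extrudate / D_die
= 10.42 / 5.6
= 1.861

Die swell = 1.861


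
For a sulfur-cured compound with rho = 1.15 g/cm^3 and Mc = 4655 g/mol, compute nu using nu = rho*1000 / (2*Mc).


nu = rho * 1000 / (2 * Mc)
nu = 1.15 * 1000 / (2 * 4655)
nu = 1150.0 / 9310
nu = 0.1235 mol/L

0.1235 mol/L


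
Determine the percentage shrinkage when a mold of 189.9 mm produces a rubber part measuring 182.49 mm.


Shrinkage = (mold - part) / mold * 100
= (189.9 - 182.49) / 189.9 * 100
= 7.41 / 189.9 * 100
= 3.9%

3.9%


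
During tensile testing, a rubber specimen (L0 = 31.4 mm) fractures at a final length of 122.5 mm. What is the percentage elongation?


Elongation = (Lf - L0) / L0 * 100
= (122.5 - 31.4) / 31.4 * 100
= 91.1 / 31.4 * 100
= 290.1%

290.1%


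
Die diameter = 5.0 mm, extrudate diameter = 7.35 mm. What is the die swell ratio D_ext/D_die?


Die swell ratio = D_extrudate / D_die
= 7.35 / 5.0
= 1.47

Die swell = 1.47


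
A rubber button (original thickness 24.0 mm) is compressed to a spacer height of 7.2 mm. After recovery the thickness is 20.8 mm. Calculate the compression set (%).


CS = (t0 - recovered) / (t0 - ts) * 100
= (24.0 - 20.8) / (24.0 - 7.2) * 100
= 3.2 / 16.8 * 100
= 19.0%

19.0%


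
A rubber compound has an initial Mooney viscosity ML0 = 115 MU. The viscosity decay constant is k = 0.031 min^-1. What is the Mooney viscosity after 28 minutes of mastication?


ML = ML0 * exp(-k * t)
ML = 115 * exp(-0.031 * 28)
ML = 115 * 0.4198
ML = 48.28 MU

48.28 MU


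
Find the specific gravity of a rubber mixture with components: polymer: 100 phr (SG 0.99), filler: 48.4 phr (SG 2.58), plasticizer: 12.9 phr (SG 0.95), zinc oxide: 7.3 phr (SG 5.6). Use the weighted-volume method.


Sum of weights = 168.6
Volume contributions:
  polymer: 100/0.99 = 101.0101
  filler: 48.4/2.58 = 18.7597
  plasticizer: 12.9/0.95 = 13.5789
  zinc oxide: 7.3/5.6 = 1.3036
Sum of volumes = 134.6523
SG = 168.6 / 134.6523 = 1.252

SG = 1.252


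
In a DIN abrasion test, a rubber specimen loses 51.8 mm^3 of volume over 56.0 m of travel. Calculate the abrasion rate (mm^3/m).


Rate = volume_loss / distance
= 51.8 / 56.0
= 0.925 mm^3/m

0.925 mm^3/m


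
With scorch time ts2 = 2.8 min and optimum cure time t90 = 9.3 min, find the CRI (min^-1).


CRI = 100 / (t90 - ts2)
= 100 / (9.3 - 2.8)
= 100 / 6.5
= 15.38 min^-1

15.38 min^-1


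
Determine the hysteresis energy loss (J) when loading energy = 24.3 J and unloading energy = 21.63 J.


Hysteresis loss = loading - unloading
= 24.3 - 21.63
= 2.67 J

2.67 J


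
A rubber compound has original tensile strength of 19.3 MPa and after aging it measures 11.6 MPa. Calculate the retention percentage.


Retention = aged / original * 100
= 11.6 / 19.3 * 100
= 60.1%

60.1%


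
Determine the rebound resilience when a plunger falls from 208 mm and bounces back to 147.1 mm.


Resilience = h_rebound / h_drop * 100
= 147.1 / 208 * 100
= 70.7%

70.7%


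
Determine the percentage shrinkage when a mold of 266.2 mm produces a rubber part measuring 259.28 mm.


Shrinkage = (mold - part) / mold * 100
= (266.2 - 259.28) / 266.2 * 100
= 6.92 / 266.2 * 100
= 2.6%

2.6%


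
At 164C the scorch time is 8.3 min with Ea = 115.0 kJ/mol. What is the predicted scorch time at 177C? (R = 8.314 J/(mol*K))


Convert temperatures: T1 = 164 + 273.15 = 437.15 K, T2 = 177 + 273.15 = 450.15 K
ts2_new = 8.3 * exp(115000 / 8.314 * (1/450.15 - 1/437.15))
1/T2 - 1/T1 = -6.6063e-05
ts2_new = 3.33 min

3.33 min


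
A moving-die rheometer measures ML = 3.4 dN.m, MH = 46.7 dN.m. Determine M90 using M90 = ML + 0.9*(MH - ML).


M90 = ML + 0.9 * (MH - ML)
M90 = 3.4 + 0.9 * (46.7 - 3.4)
M90 = 3.4 + 0.9 * 43.3
M90 = 42.37 dN.m

42.37 dN.m


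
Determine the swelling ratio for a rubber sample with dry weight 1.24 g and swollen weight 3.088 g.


Q = W_swollen / W_dry
Q = 3.088 / 1.24
Q = 2.49

Q = 2.49


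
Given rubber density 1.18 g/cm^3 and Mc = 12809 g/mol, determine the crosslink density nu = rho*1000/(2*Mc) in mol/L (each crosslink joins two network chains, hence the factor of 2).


nu = rho * 1000 / (2 * Mc)
nu = 1.18 * 1000 / (2 * 12809)
nu = 1180.0 / 25618
nu = 0.0461 mol/L

0.0461 mol/L


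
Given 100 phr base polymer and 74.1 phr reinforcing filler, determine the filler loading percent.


Filler % = filler / (rubber + filler) * 100
= 74.1 / (100 + 74.1) * 100
= 74.1 / 174.1 * 100
= 42.56%

42.56%


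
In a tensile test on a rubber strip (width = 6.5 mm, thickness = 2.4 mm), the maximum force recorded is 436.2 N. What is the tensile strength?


Area = width * thickness = 6.5 * 2.4 = 15.6 mm^2
TS = force / area = 436.2 / 15.6 = 27.96 MPa

27.96 MPa


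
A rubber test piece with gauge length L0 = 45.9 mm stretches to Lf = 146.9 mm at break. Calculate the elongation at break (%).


Elongation = (Lf - L0) / L0 * 100
= (146.9 - 45.9) / 45.9 * 100
= 101.0 / 45.9 * 100
= 220.0%

220.0%


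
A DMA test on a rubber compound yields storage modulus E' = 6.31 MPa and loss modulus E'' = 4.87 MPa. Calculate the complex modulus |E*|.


|E*| = sqrt(E'^2 + E''^2)
= sqrt(6.31^2 + 4.87^2)
= sqrt(39.8161 + 23.7169)
= 7.971 MPa

7.971 MPa


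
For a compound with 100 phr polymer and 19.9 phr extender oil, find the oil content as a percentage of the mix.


Oil % = oil / (100 + oil) * 100
= 19.9 / (100 + 19.9) * 100
= 19.9 / 119.9 * 100
= 16.6%

16.6%


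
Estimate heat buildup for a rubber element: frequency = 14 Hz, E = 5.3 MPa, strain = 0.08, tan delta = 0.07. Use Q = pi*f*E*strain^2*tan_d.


Q = pi * f * E * strain^2 * tan_d
= pi * 14 * 5.3 * 0.08^2 * 0.07
= pi * 14 * 5.3 * 0.0064 * 0.07
= 0.1044

Q = 0.1044


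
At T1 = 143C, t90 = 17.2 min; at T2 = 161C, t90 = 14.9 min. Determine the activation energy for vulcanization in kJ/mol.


T1 = 416.15 K, T2 = 434.15 K
1/T1 - 1/T2 = 9.9628e-05
ln(t1/t2) = ln(17.2/14.9) = 0.1435
Ea = 8.314 * 0.1435 / 9.9628e-05 = 11979.1191 J/mol
Ea = 11.98 kJ/mol

11.98 kJ/mol


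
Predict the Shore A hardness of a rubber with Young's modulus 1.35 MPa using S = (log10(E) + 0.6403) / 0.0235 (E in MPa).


log10(E) = 0.0235*S - 0.6403  =>  S = (log10(E) + 0.6403) / 0.0235
log10(1.35) = 0.130334
S = (0.130334 + 0.6403) / 0.0235 = 0.770634 / 0.0235
S = 32.8

Shore A = 32.8


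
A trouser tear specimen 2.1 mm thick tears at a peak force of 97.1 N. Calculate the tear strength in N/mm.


Tear strength = force / thickness
= 97.1 / 2.1
= 46.24 N/mm

46.24 N/mm


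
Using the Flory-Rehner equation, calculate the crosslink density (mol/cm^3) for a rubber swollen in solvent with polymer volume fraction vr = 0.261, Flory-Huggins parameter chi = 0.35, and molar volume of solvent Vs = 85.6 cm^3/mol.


ln(1 - vr) = ln(1 - 0.261) = -0.3025
Numerator = -((-0.3025) + 0.261 + 0.35 * 0.261^2) = 0.0176
Denominator = 85.6 * (0.261^(1/3) - 0.261/2) = 43.5334
nu = 0.0176 / 43.5334 = 4.0463e-04 mol/cm^3

4.0463e-04 mol/cm^3


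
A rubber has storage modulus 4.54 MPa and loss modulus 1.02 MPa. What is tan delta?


tan delta = E'' / E'
= 1.02 / 4.54
= 0.2247

tan delta = 0.2247


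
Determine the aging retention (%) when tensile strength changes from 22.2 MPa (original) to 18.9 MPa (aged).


Retention = aged / original * 100
= 18.9 / 22.2 * 100
= 85.1%

85.1%


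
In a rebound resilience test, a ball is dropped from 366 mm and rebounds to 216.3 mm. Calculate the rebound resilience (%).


Resilience = h_rebound / h_drop * 100
= 216.3 / 366 * 100
= 59.1%

59.1%


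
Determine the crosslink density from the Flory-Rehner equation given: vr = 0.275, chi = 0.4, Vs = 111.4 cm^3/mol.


ln(1 - vr) = ln(1 - 0.275) = -0.3216
Numerator = -((-0.3216) + 0.275 + 0.4 * 0.275^2) = 0.0163
Denominator = 111.4 * (0.275^(1/3) - 0.275/2) = 57.1254
nu = 0.0163 / 57.1254 = 2.8593e-04 mol/cm^3

2.8593e-04 mol/cm^3


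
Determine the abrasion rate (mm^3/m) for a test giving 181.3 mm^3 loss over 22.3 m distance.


Rate = volume_loss / distance
= 181.3 / 22.3
= 8.13 mm^3/m

8.13 mm^3/m


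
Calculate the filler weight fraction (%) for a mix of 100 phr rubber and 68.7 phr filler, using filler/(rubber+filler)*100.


Filler % = filler / (rubber + filler) * 100
= 68.7 / (100 + 68.7) * 100
= 68.7 / 168.7 * 100
= 40.72%

40.72%


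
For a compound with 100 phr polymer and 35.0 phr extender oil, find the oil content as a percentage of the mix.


Oil % = oil / (100 + oil) * 100
= 35.0 / (100 + 35.0) * 100
= 35.0 / 135.0 * 100
= 25.93%

25.93%


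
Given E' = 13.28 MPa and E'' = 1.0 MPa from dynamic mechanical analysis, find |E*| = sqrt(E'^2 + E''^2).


|E*| = sqrt(E'^2 + E''^2)
= sqrt(13.28^2 + 1.0^2)
= sqrt(176.3584 + 1.0000)
= 13.318 MPa

13.318 MPa


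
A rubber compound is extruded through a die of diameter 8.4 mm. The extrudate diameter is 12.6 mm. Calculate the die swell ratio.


Die swell ratio = D_extrudate / D_die
= 12.6 / 8.4
= 1.5

Die swell = 1.5


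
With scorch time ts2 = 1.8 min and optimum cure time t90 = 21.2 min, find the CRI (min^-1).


CRI = 100 / (t90 - ts2)
= 100 / (21.2 - 1.8)
= 100 / 19.4
= 5.15 min^-1

5.15 min^-1


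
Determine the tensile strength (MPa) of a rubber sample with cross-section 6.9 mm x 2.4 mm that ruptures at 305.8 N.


Area = width * thickness = 6.9 * 2.4 = 16.56 mm^2
TS = force / area = 305.8 / 16.56 = 18.47 MPa

18.47 MPa


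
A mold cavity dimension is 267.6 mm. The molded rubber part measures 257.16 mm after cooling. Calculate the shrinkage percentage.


Shrinkage = (mold - part) / mold * 100
= (267.6 - 257.16) / 267.6 * 100
= 10.44 / 267.6 * 100
= 3.9%

3.9%


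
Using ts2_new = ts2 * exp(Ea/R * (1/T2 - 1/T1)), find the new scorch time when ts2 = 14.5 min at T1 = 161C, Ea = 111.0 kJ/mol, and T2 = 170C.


Convert temperatures: T1 = 161 + 273.15 = 434.15 K, T2 = 170 + 273.15 = 443.15 K
ts2_new = 14.5 * exp(111000 / 8.314 * (1/443.15 - 1/434.15))
1/T2 - 1/T1 = -4.6779e-05
ts2_new = 7.76 min

7.76 min


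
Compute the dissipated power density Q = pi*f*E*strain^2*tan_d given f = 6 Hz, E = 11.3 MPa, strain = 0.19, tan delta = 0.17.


Q = pi * f * E * strain^2 * tan_d
= pi * 6 * 11.3 * 0.19^2 * 0.17
= pi * 6 * 11.3 * 0.0361 * 0.17
= 1.3072

Q = 1.3072


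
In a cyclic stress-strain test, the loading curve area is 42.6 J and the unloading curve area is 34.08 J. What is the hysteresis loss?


Hysteresis loss = loading - unloading
= 42.6 - 34.08
= 8.52 J

8.52 J


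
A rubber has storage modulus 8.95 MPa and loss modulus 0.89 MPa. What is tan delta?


tan delta = E'' / E'
= 0.89 / 8.95
= 0.0994

tan delta = 0.0994


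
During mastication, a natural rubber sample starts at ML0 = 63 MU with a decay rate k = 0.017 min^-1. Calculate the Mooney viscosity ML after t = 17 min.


ML = ML0 * exp(-k * t)
ML = 63 * exp(-0.017 * 17)
ML = 63 * 0.7490
ML = 47.19 MU

47.19 MU


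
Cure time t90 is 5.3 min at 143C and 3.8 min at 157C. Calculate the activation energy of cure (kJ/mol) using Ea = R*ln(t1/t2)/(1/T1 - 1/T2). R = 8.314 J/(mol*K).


T1 = 416.15 K, T2 = 430.15 K
1/T1 - 1/T2 = 7.8209e-05
ln(t1/t2) = ln(5.3/3.8) = 0.3327
Ea = 8.314 * 0.3327 / 7.8209e-05 = 35368.1320 J/mol
Ea = 35.37 kJ/mol

35.37 kJ/mol


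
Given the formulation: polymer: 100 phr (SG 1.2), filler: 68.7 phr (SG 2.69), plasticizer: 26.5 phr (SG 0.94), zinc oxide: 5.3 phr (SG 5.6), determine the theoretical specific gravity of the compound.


Sum of weights = 200.5
Volume contributions:
  polymer: 100/1.2 = 83.3333
  filler: 68.7/2.69 = 25.5390
  plasticizer: 26.5/0.94 = 28.1915
  zinc oxide: 5.3/5.6 = 0.9464
Sum of volumes = 138.0103
SG = 200.5 / 138.0103 = 1.453

SG = 1.453


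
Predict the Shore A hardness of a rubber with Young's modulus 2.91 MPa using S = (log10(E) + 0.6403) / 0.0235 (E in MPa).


log10(E) = 0.0235*S - 0.6403  =>  S = (log10(E) + 0.6403) / 0.0235
log10(2.91) = 0.463893
S = (0.463893 + 0.6403) / 0.0235 = 1.104193 / 0.0235
S = 47.0

Shore A = 47.0


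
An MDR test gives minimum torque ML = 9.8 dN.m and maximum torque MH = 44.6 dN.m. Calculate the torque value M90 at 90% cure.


M90 = ML + 0.9 * (MH - ML)
M90 = 9.8 + 0.9 * (44.6 - 9.8)
M90 = 9.8 + 0.9 * 34.8
M90 = 41.12 dN.m

41.12 dN.m


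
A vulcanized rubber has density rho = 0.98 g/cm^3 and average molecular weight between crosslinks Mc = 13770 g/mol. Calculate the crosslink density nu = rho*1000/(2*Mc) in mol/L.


nu = rho * 1000 / (2 * Mc)
nu = 0.98 * 1000 / (2 * 13770)
nu = 980.0 / 27540
nu = 0.0356 mol/L

0.0356 mol/L


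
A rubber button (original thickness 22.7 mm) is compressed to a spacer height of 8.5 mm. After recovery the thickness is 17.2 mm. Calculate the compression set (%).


CS = (t0 - recovered) / (t0 - ts) * 100
= (22.7 - 17.2) / (22.7 - 8.5) * 100
= 5.5 / 14.2 * 100
= 38.7%

38.7%


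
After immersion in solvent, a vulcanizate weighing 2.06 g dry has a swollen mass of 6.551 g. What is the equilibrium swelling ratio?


Q = W_swollen / W_dry
Q = 6.551 / 2.06
Q = 3.18

Q = 3.18


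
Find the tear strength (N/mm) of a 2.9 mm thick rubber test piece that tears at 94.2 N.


Tear strength = force / thickness
= 94.2 / 2.9
= 32.48 N/mm

32.48 N/mm


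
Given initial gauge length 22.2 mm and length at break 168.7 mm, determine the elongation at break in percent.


Elongation = (Lf - L0) / L0 * 100
= (168.7 - 22.2) / 22.2 * 100
= 146.5 / 22.2 * 100
= 659.9%

659.9%


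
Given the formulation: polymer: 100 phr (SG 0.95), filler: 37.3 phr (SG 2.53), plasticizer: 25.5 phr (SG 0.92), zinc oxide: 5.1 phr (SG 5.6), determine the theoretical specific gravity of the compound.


Sum of weights = 167.9
Volume contributions:
  polymer: 100/0.95 = 105.2632
  filler: 37.3/2.53 = 14.7431
  plasticizer: 25.5/0.92 = 27.7174
  zinc oxide: 5.1/5.6 = 0.9107
Sum of volumes = 148.6343
SG = 167.9 / 148.6343 = 1.13

SG = 1.13


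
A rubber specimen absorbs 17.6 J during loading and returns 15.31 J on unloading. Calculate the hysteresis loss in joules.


Hysteresis loss = loading - unloading
= 17.6 - 15.31
= 2.29 J

2.29 J


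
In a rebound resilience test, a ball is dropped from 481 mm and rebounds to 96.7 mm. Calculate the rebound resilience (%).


Resilience = h_rebound / h_drop * 100
= 96.7 / 481 * 100
= 20.1%

20.1%


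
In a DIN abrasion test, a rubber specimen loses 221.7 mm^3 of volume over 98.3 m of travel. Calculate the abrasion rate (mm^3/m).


Rate = volume_loss / distance
= 221.7 / 98.3
= 2.255 mm^3/m

2.255 mm^3/m


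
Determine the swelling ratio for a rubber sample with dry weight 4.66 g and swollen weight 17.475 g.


Q = W_swollen / W_dry
Q = 17.475 / 4.66
Q = 3.75

Q = 3.75


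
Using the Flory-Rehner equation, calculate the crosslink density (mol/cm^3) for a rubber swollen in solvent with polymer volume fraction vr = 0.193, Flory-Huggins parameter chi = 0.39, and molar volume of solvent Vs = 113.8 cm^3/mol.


ln(1 - vr) = ln(1 - 0.193) = -0.2144
Numerator = -((-0.2144) + 0.193 + 0.39 * 0.193^2) = 0.0069
Denominator = 113.8 * (0.193^(1/3) - 0.193/2) = 54.7833
nu = 0.0069 / 54.7833 = 1.2603e-04 mol/cm^3

1.2603e-04 mol/cm^3


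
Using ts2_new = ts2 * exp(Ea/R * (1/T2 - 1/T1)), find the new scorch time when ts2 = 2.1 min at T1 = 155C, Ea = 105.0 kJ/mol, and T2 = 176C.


Convert temperatures: T1 = 155 + 273.15 = 428.15 K, T2 = 176 + 273.15 = 449.15 K
ts2_new = 2.1 * exp(105000 / 8.314 * (1/449.15 - 1/428.15))
1/T2 - 1/T1 = -1.0920e-04
ts2_new = 0.53 min

0.53 min


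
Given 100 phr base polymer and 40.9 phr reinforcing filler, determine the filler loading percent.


Filler % = filler / (rubber + filler) * 100
= 40.9 / (100 + 40.9) * 100
= 40.9 / 140.9 * 100
= 29.03%

29.03%


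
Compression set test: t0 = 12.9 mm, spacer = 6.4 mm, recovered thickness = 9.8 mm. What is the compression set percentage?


CS = (t0 - recovered) / (t0 - ts) * 100
= (12.9 - 9.8) / (12.9 - 6.4) * 100
= 3.1 / 6.5 * 100
= 47.7%

47.7%


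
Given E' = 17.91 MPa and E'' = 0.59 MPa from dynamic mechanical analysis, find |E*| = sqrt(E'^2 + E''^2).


|E*| = sqrt(E'^2 + E''^2)
= sqrt(17.91^2 + 0.59^2)
= sqrt(320.7681 + 0.3481)
= 17.92 MPa

17.92 MPa


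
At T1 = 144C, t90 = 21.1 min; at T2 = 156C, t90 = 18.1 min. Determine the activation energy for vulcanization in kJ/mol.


T1 = 417.15 K, T2 = 429.15 K
1/T1 - 1/T2 = 6.7032e-05
ln(t1/t2) = ln(21.1/18.1) = 0.1534
Ea = 8.314 * 0.1534 / 6.7032e-05 = 19021.5262 J/mol
Ea = 19.02 kJ/mol

19.02 kJ/mol


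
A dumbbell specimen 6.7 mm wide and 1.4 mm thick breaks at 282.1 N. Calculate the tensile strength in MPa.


Area = width * thickness = 6.7 * 1.4 = 9.38 mm^2
TS = force / area = 282.1 / 9.38 = 30.07 MPa

30.07 MPa


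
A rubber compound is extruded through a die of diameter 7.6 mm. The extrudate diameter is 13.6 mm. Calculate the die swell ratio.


Die swell ratio = D_extrudate / D_die
= 13.6 / 7.6
= 1.789

Die swell = 1.789


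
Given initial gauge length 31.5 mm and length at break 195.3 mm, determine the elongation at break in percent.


Elongation = (Lf - L0) / L0 * 100
= (195.3 - 31.5) / 31.5 * 100
= 163.8 / 31.5 * 100
= 520.0%

520.0%


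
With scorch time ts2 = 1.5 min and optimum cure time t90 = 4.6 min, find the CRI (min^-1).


CRI = 100 / (t90 - ts2)
= 100 / (4.6 - 1.5)
= 100 / 3.1
= 32.26 min^-1

32.26 min^-1


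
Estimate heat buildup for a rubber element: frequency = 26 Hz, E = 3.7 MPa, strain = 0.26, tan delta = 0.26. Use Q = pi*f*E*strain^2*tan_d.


Q = pi * f * E * strain^2 * tan_d
= pi * 26 * 3.7 * 0.26^2 * 0.26
= pi * 26 * 3.7 * 0.0676 * 0.26
= 5.3118

Q = 5.3118


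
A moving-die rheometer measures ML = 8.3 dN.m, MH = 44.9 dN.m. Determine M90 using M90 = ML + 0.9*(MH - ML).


M90 = ML + 0.9 * (MH - ML)
M90 = 8.3 + 0.9 * (44.9 - 8.3)
M90 = 8.3 + 0.9 * 36.6
M90 = 41.24 dN.m

41.24 dN.m


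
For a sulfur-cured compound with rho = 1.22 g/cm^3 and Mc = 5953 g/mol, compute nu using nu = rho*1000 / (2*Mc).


nu = rho * 1000 / (2 * Mc)
nu = 1.22 * 1000 / (2 * 5953)
nu = 1220.0 / 11906
nu = 0.1025 mol/L

0.1025 mol/L


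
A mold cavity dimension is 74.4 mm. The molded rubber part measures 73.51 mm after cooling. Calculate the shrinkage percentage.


Shrinkage = (mold - part) / mold * 100
= (74.4 - 73.51) / 74.4 * 100
= 0.89 / 74.4 * 100
= 1.2%

1.2%


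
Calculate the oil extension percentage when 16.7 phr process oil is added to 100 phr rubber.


Oil % = oil / (100 + oil) * 100
= 16.7 / (100 + 16.7) * 100
= 16.7 / 116.7 * 100
= 14.31%

14.31%


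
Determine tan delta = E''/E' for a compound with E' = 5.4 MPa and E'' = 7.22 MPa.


tan delta = E'' / E'
= 7.22 / 5.4
= 1.337

tan delta = 1.337


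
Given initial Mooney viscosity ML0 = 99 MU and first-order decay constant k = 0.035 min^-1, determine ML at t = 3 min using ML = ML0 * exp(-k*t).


ML = ML0 * exp(-k * t)
ML = 99 * exp(-0.035 * 3)
ML = 99 * 0.9003
ML = 89.13 MU

89.13 MU


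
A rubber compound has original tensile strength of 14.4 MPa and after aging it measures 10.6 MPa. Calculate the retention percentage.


Retention = aged / original * 100
= 10.6 / 14.4 * 100
= 73.6%

73.6%


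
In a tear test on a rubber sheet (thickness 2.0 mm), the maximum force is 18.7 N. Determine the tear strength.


Tear strength = force / thickness
= 18.7 / 2.0
= 9.35 N/mm

9.35 N/mm


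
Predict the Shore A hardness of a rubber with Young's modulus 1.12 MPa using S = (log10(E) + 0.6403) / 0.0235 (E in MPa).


log10(E) = 0.0235*S - 0.6403  =>  S = (log10(E) + 0.6403) / 0.0235
log10(1.12) = 0.049218
S = (0.049218 + 0.6403) / 0.0235 = 0.689518 / 0.0235
S = 29.3

Shore A = 29.3


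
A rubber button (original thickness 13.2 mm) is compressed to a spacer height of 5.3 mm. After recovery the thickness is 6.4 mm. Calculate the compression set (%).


CS = (t0 - recovered) / (t0 - ts) * 100
= (13.2 - 6.4) / (13.2 - 5.3) * 100
= 6.8 / 7.9 * 100
= 86.1%

86.1%


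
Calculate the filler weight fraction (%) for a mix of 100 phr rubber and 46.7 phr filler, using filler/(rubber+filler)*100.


Filler % = filler / (rubber + filler) * 100
= 46.7 / (100 + 46.7) * 100
= 46.7 / 146.7 * 100
= 31.83%

31.83%


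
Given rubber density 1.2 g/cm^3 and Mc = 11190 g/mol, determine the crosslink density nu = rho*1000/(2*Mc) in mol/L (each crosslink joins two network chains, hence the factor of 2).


nu = rho * 1000 / (2 * Mc)
nu = 1.2 * 1000 / (2 * 11190)
nu = 1200.0 / 22380
nu = 0.0536 mol/L

0.0536 mol/L


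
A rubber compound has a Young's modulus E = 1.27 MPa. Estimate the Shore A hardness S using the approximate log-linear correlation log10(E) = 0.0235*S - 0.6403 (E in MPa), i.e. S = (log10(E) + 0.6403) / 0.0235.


log10(E) = 0.0235*S - 0.6403  =>  S = (log10(E) + 0.6403) / 0.0235
log10(1.27) = 0.103804
S = (0.103804 + 0.6403) / 0.0235 = 0.744104 / 0.0235
S = 31.7

Shore A = 31.7


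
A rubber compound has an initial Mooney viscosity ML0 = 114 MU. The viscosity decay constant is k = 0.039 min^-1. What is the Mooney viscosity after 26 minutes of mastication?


ML = ML0 * exp(-k * t)
ML = 114 * exp(-0.039 * 26)
ML = 114 * 0.3628
ML = 41.36 MU

41.36 MU


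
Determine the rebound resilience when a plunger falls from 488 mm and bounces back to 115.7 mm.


Resilience = h_rebound / h_drop * 100
= 115.7 / 488 * 100
= 23.7%

23.7%


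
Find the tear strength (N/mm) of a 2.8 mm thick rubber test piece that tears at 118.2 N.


Tear strength = force / thickness
= 118.2 / 2.8
= 42.21 N/mm

42.21 N/mm


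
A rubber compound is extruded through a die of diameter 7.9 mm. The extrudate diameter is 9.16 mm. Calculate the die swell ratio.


Die swell ratio = D_extrudate / D_die
= 9.16 / 7.9
= 1.159

Die swell = 1.159


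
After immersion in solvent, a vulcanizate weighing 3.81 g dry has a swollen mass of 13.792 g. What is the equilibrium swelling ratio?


Q = W_swollen / W_dry
Q = 13.792 / 3.81
Q = 3.62

Q = 3.62


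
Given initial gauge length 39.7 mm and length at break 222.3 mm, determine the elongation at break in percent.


Elongation = (Lf - L0) / L0 * 100
= (222.3 - 39.7) / 39.7 * 100
= 182.6 / 39.7 * 100
= 459.9%

459.9%


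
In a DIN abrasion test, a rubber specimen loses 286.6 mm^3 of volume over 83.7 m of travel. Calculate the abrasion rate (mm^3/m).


Rate = volume_loss / distance
= 286.6 / 83.7
= 3.424 mm^3/m

3.424 mm^3/m


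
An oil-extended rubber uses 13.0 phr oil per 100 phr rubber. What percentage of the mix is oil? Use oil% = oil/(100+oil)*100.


Oil % = oil / (100 + oil) * 100
= 13.0 / (100 + 13.0) * 100
= 13.0 / 113.0 * 100
= 11.5%

11.5%


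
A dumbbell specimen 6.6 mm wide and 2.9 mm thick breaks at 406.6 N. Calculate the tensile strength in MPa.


Area = width * thickness = 6.6 * 2.9 = 19.14 mm^2
TS = force / area = 406.6 / 19.14 = 21.24 MPa

21.24 MPa


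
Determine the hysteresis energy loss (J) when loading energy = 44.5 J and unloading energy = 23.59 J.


Hysteresis loss = loading - unloading
= 44.5 - 23.59
= 20.91 J

20.91 J


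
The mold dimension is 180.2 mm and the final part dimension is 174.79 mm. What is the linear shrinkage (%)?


Shrinkage = (mold - part) / mold * 100
= (180.2 - 174.79) / 180.2 * 100
= 5.41 / 180.2 * 100
= 3.0%

3.0%


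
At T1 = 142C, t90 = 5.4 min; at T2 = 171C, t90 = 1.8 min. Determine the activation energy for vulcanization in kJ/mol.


T1 = 415.15 K, T2 = 444.15 K
1/T1 - 1/T2 = 1.5728e-04
ln(t1/t2) = ln(5.4/1.8) = 1.0986
Ea = 8.314 * 1.0986 / 1.5728e-04 = 58075.2628 J/mol
Ea = 58.08 kJ/mol

58.08 kJ/mol


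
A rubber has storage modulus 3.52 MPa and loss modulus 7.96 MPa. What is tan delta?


tan delta = E'' / E'
= 7.96 / 3.52
= 2.2614

tan delta = 2.2614


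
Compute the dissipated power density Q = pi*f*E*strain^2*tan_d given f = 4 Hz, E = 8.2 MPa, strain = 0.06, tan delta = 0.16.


Q = pi * f * E * strain^2 * tan_d
= pi * 4 * 8.2 * 0.06^2 * 0.16
= pi * 4 * 8.2 * 0.0036 * 0.16
= 0.0594

Q = 0.0594


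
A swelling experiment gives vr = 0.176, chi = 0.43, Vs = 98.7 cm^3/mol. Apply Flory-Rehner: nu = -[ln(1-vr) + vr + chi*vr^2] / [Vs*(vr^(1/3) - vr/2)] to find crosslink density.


ln(1 - vr) = ln(1 - 0.176) = -0.1936
Numerator = -((-0.1936) + 0.176 + 0.43 * 0.176^2) = 0.0043
Denominator = 98.7 * (0.176^(1/3) - 0.176/2) = 46.6267
nu = 0.0043 / 46.6267 = 9.1473e-05 mol/cm^3

9.1473e-05 mol/cm^3


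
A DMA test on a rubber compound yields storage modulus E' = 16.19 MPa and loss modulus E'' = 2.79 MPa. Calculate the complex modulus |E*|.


|E*| = sqrt(E'^2 + E''^2)
= sqrt(16.19^2 + 2.79^2)
= sqrt(262.1161 + 7.7841)
= 16.429 MPa

16.429 MPa


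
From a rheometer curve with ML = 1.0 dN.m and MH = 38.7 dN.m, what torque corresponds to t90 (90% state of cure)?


M90 = ML + 0.9 * (MH - ML)
M90 = 1.0 + 0.9 * (38.7 - 1.0)
M90 = 1.0 + 0.9 * 37.7
M90 = 34.93 dN.m

34.93 dN.m


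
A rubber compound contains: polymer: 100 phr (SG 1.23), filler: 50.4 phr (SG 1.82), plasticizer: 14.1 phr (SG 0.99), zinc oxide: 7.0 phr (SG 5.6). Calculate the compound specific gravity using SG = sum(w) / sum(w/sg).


Sum of weights = 171.5
Volume contributions:
  polymer: 100/1.23 = 81.3008
  filler: 50.4/1.82 = 27.6923
  plasticizer: 14.1/0.99 = 14.2424
  zinc oxide: 7.0/5.6 = 1.2500
Sum of volumes = 124.4855
SG = 171.5 / 124.4855 = 1.378

SG = 1.378


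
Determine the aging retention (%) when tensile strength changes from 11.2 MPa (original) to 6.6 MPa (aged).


Retention = aged / original * 100
= 6.6 / 11.2 * 100
= 58.9%

58.9%


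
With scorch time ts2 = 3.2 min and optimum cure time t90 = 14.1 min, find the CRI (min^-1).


CRI = 100 / (t90 - ts2)
= 100 / (14.1 - 3.2)
= 100 / 10.9
= 9.17 min^-1

9.17 min^-1


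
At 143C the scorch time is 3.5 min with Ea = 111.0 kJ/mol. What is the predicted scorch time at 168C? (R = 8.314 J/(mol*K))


Convert temperatures: T1 = 143 + 273.15 = 416.15 K, T2 = 168 + 273.15 = 441.15 K
ts2_new = 3.5 * exp(111000 / 8.314 * (1/441.15 - 1/416.15))
1/T2 - 1/T1 = -1.3618e-04
ts2_new = 0.57 min

0.57 min


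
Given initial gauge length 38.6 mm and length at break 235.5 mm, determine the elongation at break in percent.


Elongation = (Lf - L0) / L0 * 100
= (235.5 - 38.6) / 38.6 * 100
= 196.9 / 38.6 * 100
= 510.1%

510.1%


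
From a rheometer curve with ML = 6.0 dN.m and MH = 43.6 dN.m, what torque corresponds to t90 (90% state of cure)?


M90 = ML + 0.9 * (MH - ML)
M90 = 6.0 + 0.9 * (43.6 - 6.0)
M90 = 6.0 + 0.9 * 37.6
M90 = 39.84 dN.m

39.84 dN.m


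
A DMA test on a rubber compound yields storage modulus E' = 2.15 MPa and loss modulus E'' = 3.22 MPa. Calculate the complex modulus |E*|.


|E*| = sqrt(E'^2 + E''^2)
= sqrt(2.15^2 + 3.22^2)
= sqrt(4.6225 + 10.3684)
= 3.872 MPa

3.872 MPa


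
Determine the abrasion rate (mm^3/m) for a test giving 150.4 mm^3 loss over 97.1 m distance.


Rate = volume_loss / distance
= 150.4 / 97.1
= 1.549 mm^3/m

1.549 mm^3/m


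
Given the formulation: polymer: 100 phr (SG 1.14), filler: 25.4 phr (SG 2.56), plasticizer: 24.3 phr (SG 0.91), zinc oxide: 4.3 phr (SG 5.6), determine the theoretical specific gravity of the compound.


Sum of weights = 154.0
Volume contributions:
  polymer: 100/1.14 = 87.7193
  filler: 25.4/2.56 = 9.9219
  plasticizer: 24.3/0.91 = 26.7033
  zinc oxide: 4.3/5.6 = 0.7679
Sum of volumes = 125.1123
SG = 154.0 / 125.1123 = 1.231

SG = 1.231


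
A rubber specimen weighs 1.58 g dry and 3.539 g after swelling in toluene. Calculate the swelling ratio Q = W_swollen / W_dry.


Q = W_swollen / W_dry
Q = 3.539 / 1.58
Q = 2.24

Q = 2.24


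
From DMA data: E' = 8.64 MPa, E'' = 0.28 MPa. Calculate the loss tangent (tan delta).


tan delta = E'' / E'
= 0.28 / 8.64
= 0.0324

tan delta = 0.0324


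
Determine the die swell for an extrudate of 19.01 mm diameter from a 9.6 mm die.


Die swell ratio = D_extrudate / D_die
= 19.01 / 9.6
= 1.98

Die swell = 1.98


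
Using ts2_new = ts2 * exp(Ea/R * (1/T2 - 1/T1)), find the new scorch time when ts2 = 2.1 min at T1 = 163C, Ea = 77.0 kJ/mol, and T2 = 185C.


Convert temperatures: T1 = 163 + 273.15 = 436.15 K, T2 = 185 + 273.15 = 458.15 K
ts2_new = 2.1 * exp(77000 / 8.314 * (1/458.15 - 1/436.15))
1/T2 - 1/T1 = -1.1010e-04
ts2_new = 0.76 min

0.76 min


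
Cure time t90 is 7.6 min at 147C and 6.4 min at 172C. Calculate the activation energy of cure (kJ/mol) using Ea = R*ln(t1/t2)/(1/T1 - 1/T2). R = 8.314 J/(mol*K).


T1 = 420.15 K, T2 = 445.15 K
1/T1 - 1/T2 = 1.3367e-04
ln(t1/t2) = ln(7.6/6.4) = 0.1719
Ea = 8.314 * 0.1719 / 1.3367e-04 = 10688.8490 J/mol
Ea = 10.69 kJ/mol

10.69 kJ/mol


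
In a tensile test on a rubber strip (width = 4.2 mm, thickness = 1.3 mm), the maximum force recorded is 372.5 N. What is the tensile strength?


Area = width * thickness = 4.2 * 1.3 = 5.46 mm^2
TS = force / area = 372.5 / 5.46 = 68.22 MPa

68.22 MPa


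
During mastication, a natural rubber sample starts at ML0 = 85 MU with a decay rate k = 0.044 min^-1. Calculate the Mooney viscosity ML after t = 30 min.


ML = ML0 * exp(-k * t)
ML = 85 * exp(-0.044 * 30)
ML = 85 * 0.2671
ML = 22.71 MU

22.71 MU


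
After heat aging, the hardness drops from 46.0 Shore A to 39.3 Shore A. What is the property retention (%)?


Retention = aged / original * 100
= 39.3 / 46.0 * 100
= 85.4%

85.4%


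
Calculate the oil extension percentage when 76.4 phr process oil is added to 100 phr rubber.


Oil % = oil / (100 + oil) * 100
= 76.4 / (100 + 76.4) * 100
= 76.4 / 176.4 * 100
= 43.31%

43.31%


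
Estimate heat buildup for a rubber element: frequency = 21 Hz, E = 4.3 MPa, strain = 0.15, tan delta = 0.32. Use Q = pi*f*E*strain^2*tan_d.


Q = pi * f * E * strain^2 * tan_d
= pi * 21 * 4.3 * 0.15^2 * 0.32
= pi * 21 * 4.3 * 0.0225 * 0.32
= 2.0425

Q = 2.0425


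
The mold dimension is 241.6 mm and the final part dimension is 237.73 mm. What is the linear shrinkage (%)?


Shrinkage = (mold - part) / mold * 100
= (241.6 - 237.73) / 241.6 * 100
= 3.87 / 241.6 * 100
= 1.6%

1.6%


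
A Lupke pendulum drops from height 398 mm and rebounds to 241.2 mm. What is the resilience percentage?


Resilience = h_rebound / h_drop * 100
= 241.2 / 398 * 100
= 60.6%

60.6%


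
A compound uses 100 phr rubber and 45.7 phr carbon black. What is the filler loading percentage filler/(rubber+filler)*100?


Filler % = filler / (rubber + filler) * 100
= 45.7 / (100 + 45.7) * 100
= 45.7 / 145.7 * 100
= 31.37%

31.37%


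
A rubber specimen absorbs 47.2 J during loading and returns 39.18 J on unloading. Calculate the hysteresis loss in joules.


Hysteresis loss = loading - unloading
= 47.2 - 39.18
= 8.02 J

8.02 J


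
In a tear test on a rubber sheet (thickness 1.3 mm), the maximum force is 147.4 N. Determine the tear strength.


Tear strength = force / thickness
= 147.4 / 1.3
= 113.38 N/mm

113.38 N/mm


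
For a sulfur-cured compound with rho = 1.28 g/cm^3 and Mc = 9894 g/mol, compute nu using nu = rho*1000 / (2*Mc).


nu = rho * 1000 / (2 * Mc)
nu = 1.28 * 1000 / (2 * 9894)
nu = 1280.0 / 19788
nu = 0.0647 mol/L

0.0647 mol/L


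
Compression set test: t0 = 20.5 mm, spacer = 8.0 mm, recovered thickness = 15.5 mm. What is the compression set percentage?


CS = (t0 - recovered) / (t0 - ts) * 100
= (20.5 - 15.5) / (20.5 - 8.0) * 100
= 5.0 / 12.5 * 100
= 40.0%

40.0%


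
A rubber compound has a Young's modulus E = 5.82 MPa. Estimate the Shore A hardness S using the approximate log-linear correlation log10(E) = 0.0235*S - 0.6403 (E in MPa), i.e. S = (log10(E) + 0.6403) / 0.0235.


log10(E) = 0.0235*S - 0.6403  =>  S = (log10(E) + 0.6403) / 0.0235
log10(5.82) = 0.764923
S = (0.764923 + 0.6403) / 0.0235 = 1.405223 / 0.0235
S = 59.8

Shore A = 59.8
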